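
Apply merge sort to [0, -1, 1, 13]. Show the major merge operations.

Divide and conquer:
  Merge [0] + [-1] -> [-1, 0]
  Merge [1] + [13] -> [1, 13]
  Merge [-1, 0] + [1, 13] -> [-1, 0, 1, 13]


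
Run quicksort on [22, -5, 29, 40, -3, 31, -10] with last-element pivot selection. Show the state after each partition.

Partition 1: pivot=-10 at index 0 -> [-10, -5, 29, 40, -3, 31, 22]
Partition 2: pivot=22 at index 3 -> [-10, -5, -3, 22, 29, 31, 40]
Partition 3: pivot=-3 at index 2 -> [-10, -5, -3, 22, 29, 31, 40]
Partition 4: pivot=40 at index 6 -> [-10, -5, -3, 22, 29, 31, 40]
Partition 5: pivot=31 at index 5 -> [-10, -5, -3, 22, 29, 31, 40]


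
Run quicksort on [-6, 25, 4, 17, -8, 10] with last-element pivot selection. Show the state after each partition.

Partition 1: pivot=10 at index 3 -> [-6, 4, -8, 10, 25, 17]
Partition 2: pivot=-8 at index 0 -> [-8, 4, -6, 10, 25, 17]
Partition 3: pivot=-6 at index 1 -> [-8, -6, 4, 10, 25, 17]
Partition 4: pivot=17 at index 4 -> [-8, -6, 4, 10, 17, 25]


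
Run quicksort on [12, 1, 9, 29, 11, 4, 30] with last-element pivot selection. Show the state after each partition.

Partition 1: pivot=30 at index 6 -> [12, 1, 9, 29, 11, 4, 30]
Partition 2: pivot=4 at index 1 -> [1, 4, 9, 29, 11, 12, 30]
Partition 3: pivot=12 at index 4 -> [1, 4, 9, 11, 12, 29, 30]
Partition 4: pivot=11 at index 3 -> [1, 4, 9, 11, 12, 29, 30]


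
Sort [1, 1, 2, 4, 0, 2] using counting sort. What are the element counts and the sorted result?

Count array: [1, 2, 2, 0, 1]
(count[i] = number of elements equal to i)
Cumulative count: [1, 3, 5, 5, 6]
Sorted: [0, 1, 1, 2, 2, 4]


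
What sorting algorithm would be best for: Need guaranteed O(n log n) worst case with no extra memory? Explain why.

Best choice: Heapsort
Reason: Heapsort is O(n log n) worst case and sorts in-place; quicksort can degrade to O(n^2)


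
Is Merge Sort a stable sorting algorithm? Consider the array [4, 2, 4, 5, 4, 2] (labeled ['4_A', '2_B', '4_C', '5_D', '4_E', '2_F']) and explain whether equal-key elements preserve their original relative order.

Trace Merge Sort on the labeled array (the key is the number; the letter only tracks identity):
  Merge [2_B] + [4_C] -> [2_B, 4_C]
  Merge [4_A] + [2_B, 4_C] -> [2_B, 4_A, 4_C]
  Merge [4_E] + [2_F] -> [2_F, 4_E]
  Merge [5_D] + [2_F, 4_E] -> [2_F, 4_E, 5_D]
  Merge [2_B, 4_A, 4_C] + [2_F, 4_E, 5_D] -> [2_B, 2_F, 4_A, 4_C, 4_E, 5_D]
Final order: [2_B, 2_F, 4_A, 4_C, 4_E, 5_D]
Equal keys:
  value 2: originally 2_B, 2_F; after sorting 2_B, 2_F -> order preserved
  value 4: originally 4_A, 4_C, 4_E; after sorting 4_A, 4_C, 4_E -> order preserved
All equal keys kept their original relative order. Merge Sort is stable: when the heads of the two halves are equal the merge takes from the left half first.
Answer: Stable


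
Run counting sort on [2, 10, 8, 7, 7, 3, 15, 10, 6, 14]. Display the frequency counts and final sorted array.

Count array: [0, 0, 1, 1, 0, 0, 1, 2, 1, 0, 2, 0, 0, 0, 1, 1]
(count[i] = number of elements equal to i)
Cumulative count: [0, 0, 1, 2, 2, 2, 3, 5, 6, 6, 8, 8, 8, 8, 9, 10]
Sorted: [2, 3, 6, 7, 7, 8, 10, 10, 14, 15]


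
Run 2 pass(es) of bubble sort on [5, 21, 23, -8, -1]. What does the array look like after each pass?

After pass 1: [5, 21, -8, -1, 23] (2 swaps)
After pass 2: [5, -8, -1, 21, 23] (2 swaps)
Total swaps: 4


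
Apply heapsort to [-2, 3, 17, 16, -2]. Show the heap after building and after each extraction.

Build heap: [17, 16, -2, 3, -2]
Extract 17: [16, 3, -2, -2, 17]
Extract 16: [3, -2, -2, 16, 17]
Extract 3: [-2, -2, 3, 16, 17]
Extract -2: [-2, -2, 3, 16, 17]


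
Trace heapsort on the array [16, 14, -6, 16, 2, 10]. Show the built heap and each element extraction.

Build heap: [16, 16, 10, 14, 2, -6]
Extract 16: [16, 14, 10, -6, 2, 16]
Extract 16: [14, 2, 10, -6, 16, 16]
Extract 14: [10, 2, -6, 14, 16, 16]
Extract 10: [2, -6, 10, 14, 16, 16]
Extract 2: [-6, 2, 10, 14, 16, 16]


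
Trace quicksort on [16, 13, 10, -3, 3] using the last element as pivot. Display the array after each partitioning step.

Partition 1: pivot=3 at index 1 -> [-3, 3, 10, 16, 13]
Partition 2: pivot=13 at index 3 -> [-3, 3, 10, 13, 16]


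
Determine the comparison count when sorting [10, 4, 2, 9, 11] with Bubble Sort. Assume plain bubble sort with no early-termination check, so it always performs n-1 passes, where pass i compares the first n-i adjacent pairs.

Pass 1: compare adjacent pairs (0,1)..(3,4) = 4 comparison(s), 3 swap(s) -> [4, 2, 9, 10, 11]
Pass 2: compare adjacent pairs (0,1)..(2,3) = 3 comparison(s), 1 swap(s) -> [2, 4, 9, 10, 11]
Pass 3: compare adjacent pairs (0,1)..(1,2) = 2 comparison(s), 0 swap(s) -> [2, 4, 9, 10, 11]
Pass 4: compare adjacent pairs (0,1)..(0,1) = 1 comparison(s), 0 swap(s) -> [2, 4, 9, 10, 11]
Total comparisons: 4 + 3 + 2 + 1 = 10


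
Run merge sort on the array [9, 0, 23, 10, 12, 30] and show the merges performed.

Divide and conquer:
  Merge [0] + [23] -> [0, 23]
  Merge [9] + [0, 23] -> [0, 9, 23]
  Merge [12] + [30] -> [12, 30]
  Merge [10] + [12, 30] -> [10, 12, 30]
  Merge [0, 9, 23] + [10, 12, 30] -> [0, 9, 10, 12, 23, 30]


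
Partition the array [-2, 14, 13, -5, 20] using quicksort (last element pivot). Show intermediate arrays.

Partition 1: pivot=20 at index 4 -> [-2, 14, 13, -5, 20]
Partition 2: pivot=-5 at index 0 -> [-5, 14, 13, -2, 20]
Partition 3: pivot=-2 at index 1 -> [-5, -2, 13, 14, 20]
Partition 4: pivot=14 at index 3 -> [-5, -2, 13, 14, 20]


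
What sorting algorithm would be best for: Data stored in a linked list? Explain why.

Best choice: Merge sort
Reason: Merge sort doesn't require random access; can be done in O(1) extra space for linked lists


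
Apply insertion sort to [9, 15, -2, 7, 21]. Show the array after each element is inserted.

First element 9 is already 'sorted'
Insert 15: shifted 0 elements -> [9, 15, -2, 7, 21]
Insert -2: shifted 2 elements -> [-2, 9, 15, 7, 21]
Insert 7: shifted 2 elements -> [-2, 7, 9, 15, 21]
Insert 21: shifted 0 elements -> [-2, 7, 9, 15, 21]


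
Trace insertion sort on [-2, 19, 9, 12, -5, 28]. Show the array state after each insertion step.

First element -2 is already 'sorted'
Insert 19: shifted 0 elements -> [-2, 19, 9, 12, -5, 28]
Insert 9: shifted 1 elements -> [-2, 9, 19, 12, -5, 28]
Insert 12: shifted 1 elements -> [-2, 9, 12, 19, -5, 28]
Insert -5: shifted 4 elements -> [-5, -2, 9, 12, 19, 28]
Insert 28: shifted 0 elements -> [-5, -2, 9, 12, 19, 28]


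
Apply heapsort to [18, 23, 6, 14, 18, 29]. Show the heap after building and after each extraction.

Build heap: [29, 23, 18, 14, 18, 6]
Extract 29: [23, 18, 18, 14, 6, 29]
Extract 23: [18, 14, 18, 6, 23, 29]
Extract 18: [18, 14, 6, 18, 23, 29]
Extract 18: [14, 6, 18, 18, 23, 29]
Extract 14: [6, 14, 18, 18, 23, 29]


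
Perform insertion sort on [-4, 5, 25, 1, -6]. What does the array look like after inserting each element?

First element -4 is already 'sorted'
Insert 5: shifted 0 elements -> [-4, 5, 25, 1, -6]
Insert 25: shifted 0 elements -> [-4, 5, 25, 1, -6]
Insert 1: shifted 2 elements -> [-4, 1, 5, 25, -6]
Insert -6: shifted 4 elements -> [-6, -4, 1, 5, 25]


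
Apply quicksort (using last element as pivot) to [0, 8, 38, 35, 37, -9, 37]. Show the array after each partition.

Partition 1: pivot=37 at index 5 -> [0, 8, 35, 37, -9, 37, 38]
Partition 2: pivot=-9 at index 0 -> [-9, 8, 35, 37, 0, 37, 38]
Partition 3: pivot=0 at index 1 -> [-9, 0, 35, 37, 8, 37, 38]
Partition 4: pivot=8 at index 2 -> [-9, 0, 8, 37, 35, 37, 38]
Partition 5: pivot=35 at index 3 -> [-9, 0, 8, 35, 37, 37, 38]


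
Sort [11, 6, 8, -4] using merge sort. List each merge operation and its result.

Divide and conquer:
  Merge [11] + [6] -> [6, 11]
  Merge [8] + [-4] -> [-4, 8]
  Merge [6, 11] + [-4, 8] -> [-4, 6, 8, 11]


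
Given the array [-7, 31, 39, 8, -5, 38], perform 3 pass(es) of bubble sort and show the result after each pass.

After pass 1: [-7, 31, 8, -5, 38, 39] (3 swaps)
After pass 2: [-7, 8, -5, 31, 38, 39] (2 swaps)
After pass 3: [-7, -5, 8, 31, 38, 39] (1 swaps)
Total swaps: 6


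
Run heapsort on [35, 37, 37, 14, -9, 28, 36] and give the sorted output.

Build heap: [37, 35, 37, 14, -9, 28, 36]
Extract 37: [37, 35, 36, 14, -9, 28, 37]
Extract 37: [36, 35, 28, 14, -9, 37, 37]
Extract 36: [35, 14, 28, -9, 36, 37, 37]
Extract 35: [28, 14, -9, 35, 36, 37, 37]
Extract 28: [14, -9, 28, 35, 36, 37, 37]
Extract 14: [-9, 14, 28, 35, 36, 37, 37]


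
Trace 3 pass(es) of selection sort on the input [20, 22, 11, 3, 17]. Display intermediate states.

Pass 1: Select minimum 3 at index 3, swap -> [3, 22, 11, 20, 17]
Pass 2: Select minimum 11 at index 2, swap -> [3, 11, 22, 20, 17]
Pass 3: Select minimum 17 at index 4, swap -> [3, 11, 17, 20, 22]


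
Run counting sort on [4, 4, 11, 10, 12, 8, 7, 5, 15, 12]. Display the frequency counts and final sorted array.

Count array: [0, 0, 0, 0, 2, 1, 0, 1, 1, 0, 1, 1, 2, 0, 0, 1]
(count[i] = number of elements equal to i)
Cumulative count: [0, 0, 0, 0, 2, 3, 3, 4, 5, 5, 6, 7, 9, 9, 9, 10]
Sorted: [4, 4, 5, 7, 8, 10, 11, 12, 12, 15]


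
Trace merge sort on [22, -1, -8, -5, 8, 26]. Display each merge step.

Divide and conquer:
  Merge [-1] + [-8] -> [-8, -1]
  Merge [22] + [-8, -1] -> [-8, -1, 22]
  Merge [8] + [26] -> [8, 26]
  Merge [-5] + [8, 26] -> [-5, 8, 26]
  Merge [-8, -1, 22] + [-5, 8, 26] -> [-8, -5, -1, 8, 22, 26]


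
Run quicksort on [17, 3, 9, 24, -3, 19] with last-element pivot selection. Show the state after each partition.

Partition 1: pivot=19 at index 4 -> [17, 3, 9, -3, 19, 24]
Partition 2: pivot=-3 at index 0 -> [-3, 3, 9, 17, 19, 24]
Partition 3: pivot=17 at index 3 -> [-3, 3, 9, 17, 19, 24]
Partition 4: pivot=9 at index 2 -> [-3, 3, 9, 17, 19, 24]


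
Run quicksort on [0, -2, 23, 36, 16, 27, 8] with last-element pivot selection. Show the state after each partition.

Partition 1: pivot=8 at index 2 -> [0, -2, 8, 36, 16, 27, 23]
Partition 2: pivot=-2 at index 0 -> [-2, 0, 8, 36, 16, 27, 23]
Partition 3: pivot=23 at index 4 -> [-2, 0, 8, 16, 23, 27, 36]
Partition 4: pivot=36 at index 6 -> [-2, 0, 8, 16, 23, 27, 36]


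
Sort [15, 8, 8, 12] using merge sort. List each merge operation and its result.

Divide and conquer:
  Merge [15] + [8] -> [8, 15]
  Merge [8] + [12] -> [8, 12]
  Merge [8, 15] + [8, 12] -> [8, 8, 12, 15]


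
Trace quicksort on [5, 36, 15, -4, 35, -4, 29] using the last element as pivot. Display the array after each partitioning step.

Partition 1: pivot=29 at index 4 -> [5, 15, -4, -4, 29, 36, 35]
Partition 2: pivot=-4 at index 1 -> [-4, -4, 5, 15, 29, 36, 35]
Partition 3: pivot=15 at index 3 -> [-4, -4, 5, 15, 29, 36, 35]
Partition 4: pivot=35 at index 5 -> [-4, -4, 5, 15, 29, 35, 36]


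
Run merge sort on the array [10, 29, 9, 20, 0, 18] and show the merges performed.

Divide and conquer:
  Merge [29] + [9] -> [9, 29]
  Merge [10] + [9, 29] -> [9, 10, 29]
  Merge [0] + [18] -> [0, 18]
  Merge [20] + [0, 18] -> [0, 18, 20]
  Merge [9, 10, 29] + [0, 18, 20] -> [0, 9, 10, 18, 20, 29]


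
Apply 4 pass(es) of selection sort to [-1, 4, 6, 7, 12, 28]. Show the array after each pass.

Pass 1: Select minimum -1 at index 0, swap -> [-1, 4, 6, 7, 12, 28]
Pass 2: Select minimum 4 at index 1, swap -> [-1, 4, 6, 7, 12, 28]
Pass 3: Select minimum 6 at index 2, swap -> [-1, 4, 6, 7, 12, 28]
Pass 4: Select minimum 7 at index 3, swap -> [-1, 4, 6, 7, 12, 28]


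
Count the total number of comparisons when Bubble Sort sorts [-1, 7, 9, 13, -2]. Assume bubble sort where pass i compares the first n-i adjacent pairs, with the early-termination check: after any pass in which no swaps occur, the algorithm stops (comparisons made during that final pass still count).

Pass 1: compare adjacent pairs (0,1)..(3,4) = 4 comparison(s), 1 swap(s) -> [-1, 7, 9, -2, 13]
Pass 2: compare adjacent pairs (0,1)..(2,3) = 3 comparison(s), 1 swap(s) -> [-1, 7, -2, 9, 13]
Pass 3: compare adjacent pairs (0,1)..(1,2) = 2 comparison(s), 1 swap(s) -> [-1, -2, 7, 9, 13]
Pass 4: compare adjacent pairs (0,1)..(0,1) = 1 comparison(s), 1 swap(s) -> [-2, -1, 7, 9, 13]
Every pass made at least one swap, so all n-1 passes run.
Total comparisons: 4 + 3 + 2 + 1 = 10


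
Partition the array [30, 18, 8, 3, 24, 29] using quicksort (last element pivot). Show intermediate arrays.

Partition 1: pivot=29 at index 4 -> [18, 8, 3, 24, 29, 30]
Partition 2: pivot=24 at index 3 -> [18, 8, 3, 24, 29, 30]
Partition 3: pivot=3 at index 0 -> [3, 8, 18, 24, 29, 30]
Partition 4: pivot=18 at index 2 -> [3, 8, 18, 24, 29, 30]


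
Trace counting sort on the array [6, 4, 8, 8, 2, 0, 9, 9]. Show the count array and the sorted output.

Count array: [1, 0, 1, 0, 1, 0, 1, 0, 2, 2]
(count[i] = number of elements equal to i)
Cumulative count: [1, 1, 2, 2, 3, 3, 4, 4, 6, 8]
Sorted: [0, 2, 4, 6, 8, 8, 9, 9]


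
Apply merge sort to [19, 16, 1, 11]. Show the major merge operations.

Divide and conquer:
  Merge [19] + [16] -> [16, 19]
  Merge [1] + [11] -> [1, 11]
  Merge [16, 19] + [1, 11] -> [1, 11, 16, 19]


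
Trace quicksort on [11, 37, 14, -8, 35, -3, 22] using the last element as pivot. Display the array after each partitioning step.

Partition 1: pivot=22 at index 4 -> [11, 14, -8, -3, 22, 37, 35]
Partition 2: pivot=-3 at index 1 -> [-8, -3, 11, 14, 22, 37, 35]
Partition 3: pivot=14 at index 3 -> [-8, -3, 11, 14, 22, 37, 35]
Partition 4: pivot=35 at index 5 -> [-8, -3, 11, 14, 22, 35, 37]


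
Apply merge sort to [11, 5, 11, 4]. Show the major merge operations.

Divide and conquer:
  Merge [11] + [5] -> [5, 11]
  Merge [11] + [4] -> [4, 11]
  Merge [5, 11] + [4, 11] -> [4, 5, 11, 11]


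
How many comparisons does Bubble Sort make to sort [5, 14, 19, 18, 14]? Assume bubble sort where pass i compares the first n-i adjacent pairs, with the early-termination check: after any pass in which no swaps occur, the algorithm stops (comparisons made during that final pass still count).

Pass 1: compare adjacent pairs (0,1)..(3,4) = 4 comparison(s), 2 swap(s) -> [5, 14, 18, 14, 19]
Pass 2: compare adjacent pairs (0,1)..(2,3) = 3 comparison(s), 1 swap(s) -> [5, 14, 14, 18, 19]
Pass 3: compare adjacent pairs (0,1)..(1,2) = 2 comparison(s), 0 swap(s) -> [5, 14, 14, 18, 19]
No swaps in this pass, so bubble sort stops here.
Total comparisons: 4 + 3 + 2 = 9


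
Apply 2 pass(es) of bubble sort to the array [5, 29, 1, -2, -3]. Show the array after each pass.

After pass 1: [5, 1, -2, -3, 29] (3 swaps)
After pass 2: [1, -2, -3, 5, 29] (3 swaps)
Total swaps: 6


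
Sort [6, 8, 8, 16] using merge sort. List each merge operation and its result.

Divide and conquer:
  Merge [6] + [8] -> [6, 8]
  Merge [8] + [16] -> [8, 16]
  Merge [6, 8] + [8, 16] -> [6, 8, 8, 16]


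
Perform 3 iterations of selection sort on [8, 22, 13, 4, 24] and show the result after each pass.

Pass 1: Select minimum 4 at index 3, swap -> [4, 22, 13, 8, 24]
Pass 2: Select minimum 8 at index 3, swap -> [4, 8, 13, 22, 24]
Pass 3: Select minimum 13 at index 2, swap -> [4, 8, 13, 22, 24]


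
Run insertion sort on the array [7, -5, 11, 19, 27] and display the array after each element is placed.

First element 7 is already 'sorted'
Insert -5: shifted 1 elements -> [-5, 7, 11, 19, 27]
Insert 11: shifted 0 elements -> [-5, 7, 11, 19, 27]
Insert 19: shifted 0 elements -> [-5, 7, 11, 19, 27]
Insert 27: shifted 0 elements -> [-5, 7, 11, 19, 27]


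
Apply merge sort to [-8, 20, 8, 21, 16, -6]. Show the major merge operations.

Divide and conquer:
  Merge [20] + [8] -> [8, 20]
  Merge [-8] + [8, 20] -> [-8, 8, 20]
  Merge [16] + [-6] -> [-6, 16]
  Merge [21] + [-6, 16] -> [-6, 16, 21]
  Merge [-8, 8, 20] + [-6, 16, 21] -> [-8, -6, 8, 16, 20, 21]


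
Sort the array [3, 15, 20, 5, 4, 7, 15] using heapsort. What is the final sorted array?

Build heap: [20, 15, 15, 5, 4, 7, 3]
Extract 20: [15, 5, 15, 3, 4, 7, 20]
Extract 15: [15, 5, 7, 3, 4, 15, 20]
Extract 15: [7, 5, 4, 3, 15, 15, 20]
Extract 7: [5, 3, 4, 7, 15, 15, 20]
Extract 5: [4, 3, 5, 7, 15, 15, 20]
Extract 4: [3, 4, 5, 7, 15, 15, 20]


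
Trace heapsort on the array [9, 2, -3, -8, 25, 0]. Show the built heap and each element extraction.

Build heap: [25, 9, 0, -8, 2, -3]
Extract 25: [9, 2, 0, -8, -3, 25]
Extract 9: [2, -3, 0, -8, 9, 25]
Extract 2: [0, -3, -8, 2, 9, 25]
Extract 0: [-3, -8, 0, 2, 9, 25]
Extract -3: [-8, -3, 0, 2, 9, 25]


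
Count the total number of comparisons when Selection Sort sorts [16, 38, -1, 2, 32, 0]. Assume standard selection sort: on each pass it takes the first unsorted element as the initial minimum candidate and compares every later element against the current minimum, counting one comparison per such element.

Pass 1: scan indices 1..5 for the minimum = 5 comparison(s); min is -1, place at index 0 -> [-1, 38, 16, 2, 32, 0]
Pass 2: scan indices 2..5 for the minimum = 4 comparison(s); min is 0, place at index 1 -> [-1, 0, 16, 2, 32, 38]
Pass 3: scan indices 3..5 for the minimum = 3 comparison(s); min is 2, place at index 2 -> [-1, 0, 2, 16, 32, 38]
Pass 4: scan indices 4..5 for the minimum = 2 comparison(s); min is 16, place at index 3 -> [-1, 0, 2, 16, 32, 38]
Pass 5: scan indices 5..5 for the minimum = 1 comparison(s); min is 32, place at index 4 -> [-1, 0, 2, 16, 32, 38]
Selection sort always scans the whole unsorted suffix, so the count is (n-1) + (n-2) + ... + 1 = n(n-1)/2 = 6*5/2 = 15 regardless of the input order.
Total comparisons: 5 + 4 + 3 + 2 + 1 = 15


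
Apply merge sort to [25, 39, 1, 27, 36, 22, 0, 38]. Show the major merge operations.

Divide and conquer:
  Merge [25] + [39] -> [25, 39]
  Merge [1] + [27] -> [1, 27]
  Merge [25, 39] + [1, 27] -> [1, 25, 27, 39]
  Merge [36] + [22] -> [22, 36]
  Merge [0] + [38] -> [0, 38]
  Merge [22, 36] + [0, 38] -> [0, 22, 36, 38]
  Merge [1, 25, 27, 39] + [0, 22, 36, 38] -> [0, 1, 22, 25, 27, 36, 38, 39]


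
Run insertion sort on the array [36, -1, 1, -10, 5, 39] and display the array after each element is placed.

First element 36 is already 'sorted'
Insert -1: shifted 1 elements -> [-1, 36, 1, -10, 5, 39]
Insert 1: shifted 1 elements -> [-1, 1, 36, -10, 5, 39]
Insert -10: shifted 3 elements -> [-10, -1, 1, 36, 5, 39]
Insert 5: shifted 1 elements -> [-10, -1, 1, 5, 36, 39]
Insert 39: shifted 0 elements -> [-10, -1, 1, 5, 36, 39]


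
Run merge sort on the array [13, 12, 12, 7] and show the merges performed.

Divide and conquer:
  Merge [13] + [12] -> [12, 13]
  Merge [12] + [7] -> [7, 12]
  Merge [12, 13] + [7, 12] -> [7, 12, 12, 13]


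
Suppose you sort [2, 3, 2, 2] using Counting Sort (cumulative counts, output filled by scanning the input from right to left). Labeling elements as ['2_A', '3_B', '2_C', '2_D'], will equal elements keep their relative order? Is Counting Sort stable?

Trace Counting Sort on the labeled array (the key is the number; the letter only tracks identity):
  Counts for values 0..3: [0, 0, 3, 1]
  Cumulative counts: [0, 0, 3, 4]
  Scan right to left: place 2_D at output index 2
  Scan right to left: place 2_C at output index 1
  Scan right to left: place 3_B at output index 3
  Scan right to left: place 2_A at output index 0
  Output: [2_A, 2_C, 2_D, 3_B]
Equal keys:
  value 2: originally 2_A, 2_C, 2_D; after sorting 2_A, 2_C, 2_D -> order preserved
All equal keys kept their original relative order. Counting Sort is stable: scanning the input right to left with decreasing cumulative counts places later duplicates at later output positions.
Answer: Stable


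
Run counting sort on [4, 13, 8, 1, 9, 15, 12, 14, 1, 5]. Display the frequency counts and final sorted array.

Count array: [0, 2, 0, 0, 1, 1, 0, 0, 1, 1, 0, 0, 1, 1, 1, 1]
(count[i] = number of elements equal to i)
Cumulative count: [0, 2, 2, 2, 3, 4, 4, 4, 5, 6, 6, 6, 7, 8, 9, 10]
Sorted: [1, 1, 4, 5, 8, 9, 12, 13, 14, 15]


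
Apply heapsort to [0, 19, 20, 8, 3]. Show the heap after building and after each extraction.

Build heap: [20, 19, 0, 8, 3]
Extract 20: [19, 8, 0, 3, 20]
Extract 19: [8, 3, 0, 19, 20]
Extract 8: [3, 0, 8, 19, 20]
Extract 3: [0, 3, 8, 19, 20]


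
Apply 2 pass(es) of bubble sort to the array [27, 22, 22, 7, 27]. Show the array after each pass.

After pass 1: [22, 22, 7, 27, 27] (3 swaps)
After pass 2: [22, 7, 22, 27, 27] (1 swaps)
Total swaps: 4


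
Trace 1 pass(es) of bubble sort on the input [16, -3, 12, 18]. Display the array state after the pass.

After pass 1: [-3, 12, 16, 18] (2 swaps)
Total swaps: 2


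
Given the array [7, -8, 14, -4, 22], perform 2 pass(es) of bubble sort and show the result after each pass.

After pass 1: [-8, 7, -4, 14, 22] (2 swaps)
After pass 2: [-8, -4, 7, 14, 22] (1 swaps)
Total swaps: 3


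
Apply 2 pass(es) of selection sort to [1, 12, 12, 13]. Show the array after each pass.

Pass 1: Select minimum 1 at index 0, swap -> [1, 12, 12, 13]
Pass 2: Select minimum 12 at index 1, swap -> [1, 12, 12, 13]


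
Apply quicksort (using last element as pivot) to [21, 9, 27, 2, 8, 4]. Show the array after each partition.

Partition 1: pivot=4 at index 1 -> [2, 4, 27, 21, 8, 9]
Partition 2: pivot=9 at index 3 -> [2, 4, 8, 9, 27, 21]
Partition 3: pivot=21 at index 4 -> [2, 4, 8, 9, 21, 27]


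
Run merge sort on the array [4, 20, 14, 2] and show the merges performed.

Divide and conquer:
  Merge [4] + [20] -> [4, 20]
  Merge [14] + [2] -> [2, 14]
  Merge [4, 20] + [2, 14] -> [2, 4, 14, 20]


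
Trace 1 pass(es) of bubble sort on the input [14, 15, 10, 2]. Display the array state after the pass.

After pass 1: [14, 10, 2, 15] (2 swaps)
Total swaps: 2


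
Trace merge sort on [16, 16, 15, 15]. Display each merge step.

Divide and conquer:
  Merge [16] + [16] -> [16, 16]
  Merge [15] + [15] -> [15, 15]
  Merge [16, 16] + [15, 15] -> [15, 15, 16, 16]


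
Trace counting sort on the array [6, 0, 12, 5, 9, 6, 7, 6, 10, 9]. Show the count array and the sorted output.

Count array: [1, 0, 0, 0, 0, 1, 3, 1, 0, 2, 1, 0, 1]
(count[i] = number of elements equal to i)
Cumulative count: [1, 1, 1, 1, 1, 2, 5, 6, 6, 8, 9, 9, 10]
Sorted: [0, 5, 6, 6, 6, 7, 9, 9, 10, 12]


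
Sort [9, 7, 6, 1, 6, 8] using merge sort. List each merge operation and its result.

Divide and conquer:
  Merge [7] + [6] -> [6, 7]
  Merge [9] + [6, 7] -> [6, 7, 9]
  Merge [6] + [8] -> [6, 8]
  Merge [1] + [6, 8] -> [1, 6, 8]
  Merge [6, 7, 9] + [1, 6, 8] -> [1, 6, 6, 7, 8, 9]


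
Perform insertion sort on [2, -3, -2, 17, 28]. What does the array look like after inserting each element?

First element 2 is already 'sorted'
Insert -3: shifted 1 elements -> [-3, 2, -2, 17, 28]
Insert -2: shifted 1 elements -> [-3, -2, 2, 17, 28]
Insert 17: shifted 0 elements -> [-3, -2, 2, 17, 28]
Insert 28: shifted 0 elements -> [-3, -2, 2, 17, 28]


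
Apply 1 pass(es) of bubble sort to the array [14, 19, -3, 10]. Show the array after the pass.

After pass 1: [14, -3, 10, 19] (2 swaps)
Total swaps: 2


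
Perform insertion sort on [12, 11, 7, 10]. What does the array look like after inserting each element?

First element 12 is already 'sorted'
Insert 11: shifted 1 elements -> [11, 12, 7, 10]
Insert 7: shifted 2 elements -> [7, 11, 12, 10]
Insert 10: shifted 2 elements -> [7, 10, 11, 12]


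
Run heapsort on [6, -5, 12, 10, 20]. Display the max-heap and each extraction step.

Build heap: [20, 10, 12, 6, -5]
Extract 20: [12, 10, -5, 6, 20]
Extract 12: [10, 6, -5, 12, 20]
Extract 10: [6, -5, 10, 12, 20]
Extract 6: [-5, 6, 10, 12, 20]


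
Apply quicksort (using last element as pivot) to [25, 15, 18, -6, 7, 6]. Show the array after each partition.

Partition 1: pivot=6 at index 1 -> [-6, 6, 18, 25, 7, 15]
Partition 2: pivot=15 at index 3 -> [-6, 6, 7, 15, 18, 25]
Partition 3: pivot=25 at index 5 -> [-6, 6, 7, 15, 18, 25]


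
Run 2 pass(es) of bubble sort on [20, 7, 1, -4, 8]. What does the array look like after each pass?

After pass 1: [7, 1, -4, 8, 20] (4 swaps)
After pass 2: [1, -4, 7, 8, 20] (2 swaps)
Total swaps: 6


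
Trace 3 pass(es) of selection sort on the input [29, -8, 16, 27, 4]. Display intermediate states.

Pass 1: Select minimum -8 at index 1, swap -> [-8, 29, 16, 27, 4]
Pass 2: Select minimum 4 at index 4, swap -> [-8, 4, 16, 27, 29]
Pass 3: Select minimum 16 at index 2, swap -> [-8, 4, 16, 27, 29]


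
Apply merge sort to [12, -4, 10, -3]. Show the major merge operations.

Divide and conquer:
  Merge [12] + [-4] -> [-4, 12]
  Merge [10] + [-3] -> [-3, 10]
  Merge [-4, 12] + [-3, 10] -> [-4, -3, 10, 12]


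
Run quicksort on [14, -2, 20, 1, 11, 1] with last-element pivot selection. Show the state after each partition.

Partition 1: pivot=1 at index 2 -> [-2, 1, 1, 14, 11, 20]
Partition 2: pivot=1 at index 1 -> [-2, 1, 1, 14, 11, 20]
Partition 3: pivot=20 at index 5 -> [-2, 1, 1, 14, 11, 20]
Partition 4: pivot=11 at index 3 -> [-2, 1, 1, 11, 14, 20]


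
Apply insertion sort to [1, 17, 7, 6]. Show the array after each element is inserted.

First element 1 is already 'sorted'
Insert 17: shifted 0 elements -> [1, 17, 7, 6]
Insert 7: shifted 1 elements -> [1, 7, 17, 6]
Insert 6: shifted 2 elements -> [1, 6, 7, 17]


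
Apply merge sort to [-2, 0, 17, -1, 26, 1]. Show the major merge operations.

Divide and conquer:
  Merge [0] + [17] -> [0, 17]
  Merge [-2] + [0, 17] -> [-2, 0, 17]
  Merge [26] + [1] -> [1, 26]
  Merge [-1] + [1, 26] -> [-1, 1, 26]
  Merge [-2, 0, 17] + [-1, 1, 26] -> [-2, -1, 0, 1, 17, 26]


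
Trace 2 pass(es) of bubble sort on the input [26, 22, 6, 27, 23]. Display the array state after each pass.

After pass 1: [22, 6, 26, 23, 27] (3 swaps)
After pass 2: [6, 22, 23, 26, 27] (2 swaps)
Total swaps: 5


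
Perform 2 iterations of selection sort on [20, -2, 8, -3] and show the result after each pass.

Pass 1: Select minimum -3 at index 3, swap -> [-3, -2, 8, 20]
Pass 2: Select minimum -2 at index 1, swap -> [-3, -2, 8, 20]


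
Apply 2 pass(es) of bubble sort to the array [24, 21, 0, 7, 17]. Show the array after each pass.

After pass 1: [21, 0, 7, 17, 24] (4 swaps)
After pass 2: [0, 7, 17, 21, 24] (3 swaps)
Total swaps: 7


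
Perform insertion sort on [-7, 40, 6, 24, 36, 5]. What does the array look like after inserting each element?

First element -7 is already 'sorted'
Insert 40: shifted 0 elements -> [-7, 40, 6, 24, 36, 5]
Insert 6: shifted 1 elements -> [-7, 6, 40, 24, 36, 5]
Insert 24: shifted 1 elements -> [-7, 6, 24, 40, 36, 5]
Insert 36: shifted 1 elements -> [-7, 6, 24, 36, 40, 5]
Insert 5: shifted 4 elements -> [-7, 5, 6, 24, 36, 40]


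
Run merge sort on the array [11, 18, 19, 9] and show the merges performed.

Divide and conquer:
  Merge [11] + [18] -> [11, 18]
  Merge [19] + [9] -> [9, 19]
  Merge [11, 18] + [9, 19] -> [9, 11, 18, 19]


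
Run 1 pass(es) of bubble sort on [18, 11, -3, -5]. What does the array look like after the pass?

After pass 1: [11, -3, -5, 18] (3 swaps)
Total swaps: 3


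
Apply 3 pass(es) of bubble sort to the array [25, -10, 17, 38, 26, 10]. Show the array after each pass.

After pass 1: [-10, 17, 25, 26, 10, 38] (4 swaps)
After pass 2: [-10, 17, 25, 10, 26, 38] (1 swaps)
After pass 3: [-10, 17, 10, 25, 26, 38] (1 swaps)
Total swaps: 6


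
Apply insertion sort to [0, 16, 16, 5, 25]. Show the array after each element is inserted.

First element 0 is already 'sorted'
Insert 16: shifted 0 elements -> [0, 16, 16, 5, 25]
Insert 16: shifted 0 elements -> [0, 16, 16, 5, 25]
Insert 5: shifted 2 elements -> [0, 5, 16, 16, 25]
Insert 25: shifted 0 elements -> [0, 5, 16, 16, 25]


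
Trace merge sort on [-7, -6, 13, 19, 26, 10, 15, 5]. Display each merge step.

Divide and conquer:
  Merge [-7] + [-6] -> [-7, -6]
  Merge [13] + [19] -> [13, 19]
  Merge [-7, -6] + [13, 19] -> [-7, -6, 13, 19]
  Merge [26] + [10] -> [10, 26]
  Merge [15] + [5] -> [5, 15]
  Merge [10, 26] + [5, 15] -> [5, 10, 15, 26]
  Merge [-7, -6, 13, 19] + [5, 10, 15, 26] -> [-7, -6, 5, 10, 13, 15, 19, 26]


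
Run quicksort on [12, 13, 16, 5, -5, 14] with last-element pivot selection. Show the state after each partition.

Partition 1: pivot=14 at index 4 -> [12, 13, 5, -5, 14, 16]
Partition 2: pivot=-5 at index 0 -> [-5, 13, 5, 12, 14, 16]
Partition 3: pivot=12 at index 2 -> [-5, 5, 12, 13, 14, 16]


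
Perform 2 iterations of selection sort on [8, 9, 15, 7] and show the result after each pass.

Pass 1: Select minimum 7 at index 3, swap -> [7, 9, 15, 8]
Pass 2: Select minimum 8 at index 3, swap -> [7, 8, 15, 9]


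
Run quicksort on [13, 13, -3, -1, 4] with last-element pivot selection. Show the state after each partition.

Partition 1: pivot=4 at index 2 -> [-3, -1, 4, 13, 13]
Partition 2: pivot=-1 at index 1 -> [-3, -1, 4, 13, 13]
Partition 3: pivot=13 at index 4 -> [-3, -1, 4, 13, 13]


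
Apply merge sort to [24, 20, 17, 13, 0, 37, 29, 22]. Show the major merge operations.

Divide and conquer:
  Merge [24] + [20] -> [20, 24]
  Merge [17] + [13] -> [13, 17]
  Merge [20, 24] + [13, 17] -> [13, 17, 20, 24]
  Merge [0] + [37] -> [0, 37]
  Merge [29] + [22] -> [22, 29]
  Merge [0, 37] + [22, 29] -> [0, 22, 29, 37]
  Merge [13, 17, 20, 24] + [0, 22, 29, 37] -> [0, 13, 17, 20, 22, 24, 29, 37]


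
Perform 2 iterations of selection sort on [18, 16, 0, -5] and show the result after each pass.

Pass 1: Select minimum -5 at index 3, swap -> [-5, 16, 0, 18]
Pass 2: Select minimum 0 at index 2, swap -> [-5, 0, 16, 18]


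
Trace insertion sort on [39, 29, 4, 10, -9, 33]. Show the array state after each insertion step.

First element 39 is already 'sorted'
Insert 29: shifted 1 elements -> [29, 39, 4, 10, -9, 33]
Insert 4: shifted 2 elements -> [4, 29, 39, 10, -9, 33]
Insert 10: shifted 2 elements -> [4, 10, 29, 39, -9, 33]
Insert -9: shifted 4 elements -> [-9, 4, 10, 29, 39, 33]
Insert 33: shifted 1 elements -> [-9, 4, 10, 29, 33, 39]


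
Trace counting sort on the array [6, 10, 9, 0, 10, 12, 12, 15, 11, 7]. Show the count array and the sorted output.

Count array: [1, 0, 0, 0, 0, 0, 1, 1, 0, 1, 2, 1, 2, 0, 0, 1]
(count[i] = number of elements equal to i)
Cumulative count: [1, 1, 1, 1, 1, 1, 2, 3, 3, 4, 6, 7, 9, 9, 9, 10]
Sorted: [0, 6, 7, 9, 10, 10, 11, 12, 12, 15]


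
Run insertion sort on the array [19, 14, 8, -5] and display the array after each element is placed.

First element 19 is already 'sorted'
Insert 14: shifted 1 elements -> [14, 19, 8, -5]
Insert 8: shifted 2 elements -> [8, 14, 19, -5]
Insert -5: shifted 3 elements -> [-5, 8, 14, 19]


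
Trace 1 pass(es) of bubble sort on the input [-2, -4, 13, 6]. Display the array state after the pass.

After pass 1: [-4, -2, 6, 13] (2 swaps)
Total swaps: 2


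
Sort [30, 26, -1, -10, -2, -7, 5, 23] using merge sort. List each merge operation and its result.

Divide and conquer:
  Merge [30] + [26] -> [26, 30]
  Merge [-1] + [-10] -> [-10, -1]
  Merge [26, 30] + [-10, -1] -> [-10, -1, 26, 30]
  Merge [-2] + [-7] -> [-7, -2]
  Merge [5] + [23] -> [5, 23]
  Merge [-7, -2] + [5, 23] -> [-7, -2, 5, 23]
  Merge [-10, -1, 26, 30] + [-7, -2, 5, 23] -> [-10, -7, -2, -1, 5, 23, 26, 30]


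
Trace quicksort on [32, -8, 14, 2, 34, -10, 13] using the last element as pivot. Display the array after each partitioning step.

Partition 1: pivot=13 at index 3 -> [-8, 2, -10, 13, 34, 14, 32]
Partition 2: pivot=-10 at index 0 -> [-10, 2, -8, 13, 34, 14, 32]
Partition 3: pivot=-8 at index 1 -> [-10, -8, 2, 13, 34, 14, 32]
Partition 4: pivot=32 at index 5 -> [-10, -8, 2, 13, 14, 32, 34]


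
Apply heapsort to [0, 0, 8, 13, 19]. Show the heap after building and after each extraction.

Build heap: [19, 13, 8, 0, 0]
Extract 19: [13, 0, 8, 0, 19]
Extract 13: [8, 0, 0, 13, 19]
Extract 8: [0, 0, 8, 13, 19]
Extract 0: [0, 0, 8, 13, 19]


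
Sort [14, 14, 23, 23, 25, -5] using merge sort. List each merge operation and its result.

Divide and conquer:
  Merge [14] + [23] -> [14, 23]
  Merge [14] + [14, 23] -> [14, 14, 23]
  Merge [25] + [-5] -> [-5, 25]
  Merge [23] + [-5, 25] -> [-5, 23, 25]
  Merge [14, 14, 23] + [-5, 23, 25] -> [-5, 14, 14, 23, 23, 25]


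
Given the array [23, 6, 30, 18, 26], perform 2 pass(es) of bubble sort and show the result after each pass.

After pass 1: [6, 23, 18, 26, 30] (3 swaps)
After pass 2: [6, 18, 23, 26, 30] (1 swaps)
Total swaps: 4


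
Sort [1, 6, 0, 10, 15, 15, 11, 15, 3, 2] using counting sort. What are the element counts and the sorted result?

Count array: [1, 1, 1, 1, 0, 0, 1, 0, 0, 0, 1, 1, 0, 0, 0, 3]
(count[i] = number of elements equal to i)
Cumulative count: [1, 2, 3, 4, 4, 4, 5, 5, 5, 5, 6, 7, 7, 7, 7, 10]
Sorted: [0, 1, 2, 3, 6, 10, 11, 15, 15, 15]


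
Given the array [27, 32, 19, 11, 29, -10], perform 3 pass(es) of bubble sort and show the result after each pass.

After pass 1: [27, 19, 11, 29, -10, 32] (4 swaps)
After pass 2: [19, 11, 27, -10, 29, 32] (3 swaps)
After pass 3: [11, 19, -10, 27, 29, 32] (2 swaps)
Total swaps: 9


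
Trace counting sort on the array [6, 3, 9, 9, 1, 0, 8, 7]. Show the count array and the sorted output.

Count array: [1, 1, 0, 1, 0, 0, 1, 1, 1, 2]
(count[i] = number of elements equal to i)
Cumulative count: [1, 2, 2, 3, 3, 3, 4, 5, 6, 8]
Sorted: [0, 1, 3, 6, 7, 8, 9, 9]


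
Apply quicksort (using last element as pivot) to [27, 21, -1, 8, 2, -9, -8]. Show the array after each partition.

Partition 1: pivot=-8 at index 1 -> [-9, -8, -1, 8, 2, 27, 21]
Partition 2: pivot=21 at index 5 -> [-9, -8, -1, 8, 2, 21, 27]
Partition 3: pivot=2 at index 3 -> [-9, -8, -1, 2, 8, 21, 27]


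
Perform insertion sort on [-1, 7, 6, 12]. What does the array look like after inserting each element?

First element -1 is already 'sorted'
Insert 7: shifted 0 elements -> [-1, 7, 6, 12]
Insert 6: shifted 1 elements -> [-1, 6, 7, 12]
Insert 12: shifted 0 elements -> [-1, 6, 7, 12]


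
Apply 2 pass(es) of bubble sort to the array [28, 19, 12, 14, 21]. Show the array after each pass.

After pass 1: [19, 12, 14, 21, 28] (4 swaps)
After pass 2: [12, 14, 19, 21, 28] (2 swaps)
Total swaps: 6


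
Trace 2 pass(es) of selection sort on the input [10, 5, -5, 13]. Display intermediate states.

Pass 1: Select minimum -5 at index 2, swap -> [-5, 5, 10, 13]
Pass 2: Select minimum 5 at index 1, swap -> [-5, 5, 10, 13]


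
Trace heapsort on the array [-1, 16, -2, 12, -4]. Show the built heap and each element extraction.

Build heap: [16, 12, -2, -1, -4]
Extract 16: [12, -1, -2, -4, 16]
Extract 12: [-1, -4, -2, 12, 16]
Extract -1: [-2, -4, -1, 12, 16]
Extract -2: [-4, -2, -1, 12, 16]


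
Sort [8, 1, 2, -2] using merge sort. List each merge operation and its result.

Divide and conquer:
  Merge [8] + [1] -> [1, 8]
  Merge [2] + [-2] -> [-2, 2]
  Merge [1, 8] + [-2, 2] -> [-2, 1, 2, 8]


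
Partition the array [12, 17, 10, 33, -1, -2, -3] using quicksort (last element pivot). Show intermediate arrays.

Partition 1: pivot=-3 at index 0 -> [-3, 17, 10, 33, -1, -2, 12]
Partition 2: pivot=12 at index 4 -> [-3, 10, -1, -2, 12, 33, 17]
Partition 3: pivot=-2 at index 1 -> [-3, -2, -1, 10, 12, 33, 17]
Partition 4: pivot=10 at index 3 -> [-3, -2, -1, 10, 12, 33, 17]
Partition 5: pivot=17 at index 5 -> [-3, -2, -1, 10, 12, 17, 33]


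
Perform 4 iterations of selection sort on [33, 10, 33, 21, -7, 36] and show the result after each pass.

Pass 1: Select minimum -7 at index 4, swap -> [-7, 10, 33, 21, 33, 36]
Pass 2: Select minimum 10 at index 1, swap -> [-7, 10, 33, 21, 33, 36]
Pass 3: Select minimum 21 at index 3, swap -> [-7, 10, 21, 33, 33, 36]
Pass 4: Select minimum 33 at index 3, swap -> [-7, 10, 21, 33, 33, 36]


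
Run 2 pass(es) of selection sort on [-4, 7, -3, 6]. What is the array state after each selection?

Pass 1: Select minimum -4 at index 0, swap -> [-4, 7, -3, 6]
Pass 2: Select minimum -3 at index 2, swap -> [-4, -3, 7, 6]


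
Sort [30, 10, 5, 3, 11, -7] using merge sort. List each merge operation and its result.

Divide and conquer:
  Merge [10] + [5] -> [5, 10]
  Merge [30] + [5, 10] -> [5, 10, 30]
  Merge [11] + [-7] -> [-7, 11]
  Merge [3] + [-7, 11] -> [-7, 3, 11]
  Merge [5, 10, 30] + [-7, 3, 11] -> [-7, 3, 5, 10, 11, 30]


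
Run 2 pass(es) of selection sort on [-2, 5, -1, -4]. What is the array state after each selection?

Pass 1: Select minimum -4 at index 3, swap -> [-4, 5, -1, -2]
Pass 2: Select minimum -2 at index 3, swap -> [-4, -2, -1, 5]


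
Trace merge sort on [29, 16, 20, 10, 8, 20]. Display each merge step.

Divide and conquer:
  Merge [16] + [20] -> [16, 20]
  Merge [29] + [16, 20] -> [16, 20, 29]
  Merge [8] + [20] -> [8, 20]
  Merge [10] + [8, 20] -> [8, 10, 20]
  Merge [16, 20, 29] + [8, 10, 20] -> [8, 10, 16, 20, 20, 29]


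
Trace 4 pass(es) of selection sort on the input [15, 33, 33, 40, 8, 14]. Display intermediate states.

Pass 1: Select minimum 8 at index 4, swap -> [8, 33, 33, 40, 15, 14]
Pass 2: Select minimum 14 at index 5, swap -> [8, 14, 33, 40, 15, 33]
Pass 3: Select minimum 15 at index 4, swap -> [8, 14, 15, 40, 33, 33]
Pass 4: Select minimum 33 at index 4, swap -> [8, 14, 15, 33, 40, 33]


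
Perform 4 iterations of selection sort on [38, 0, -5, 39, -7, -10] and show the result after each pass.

Pass 1: Select minimum -10 at index 5, swap -> [-10, 0, -5, 39, -7, 38]
Pass 2: Select minimum -7 at index 4, swap -> [-10, -7, -5, 39, 0, 38]
Pass 3: Select minimum -5 at index 2, swap -> [-10, -7, -5, 39, 0, 38]
Pass 4: Select minimum 0 at index 4, swap -> [-10, -7, -5, 0, 39, 38]


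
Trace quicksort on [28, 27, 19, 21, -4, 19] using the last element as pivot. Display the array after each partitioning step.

Partition 1: pivot=19 at index 2 -> [19, -4, 19, 21, 27, 28]
Partition 2: pivot=-4 at index 0 -> [-4, 19, 19, 21, 27, 28]
Partition 3: pivot=28 at index 5 -> [-4, 19, 19, 21, 27, 28]
Partition 4: pivot=27 at index 4 -> [-4, 19, 19, 21, 27, 28]


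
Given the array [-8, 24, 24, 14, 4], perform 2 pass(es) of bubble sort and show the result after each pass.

After pass 1: [-8, 24, 14, 4, 24] (2 swaps)
After pass 2: [-8, 14, 4, 24, 24] (2 swaps)
Total swaps: 4


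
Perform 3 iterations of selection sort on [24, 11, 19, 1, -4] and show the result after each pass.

Pass 1: Select minimum -4 at index 4, swap -> [-4, 11, 19, 1, 24]
Pass 2: Select minimum 1 at index 3, swap -> [-4, 1, 19, 11, 24]
Pass 3: Select minimum 11 at index 3, swap -> [-4, 1, 11, 19, 24]


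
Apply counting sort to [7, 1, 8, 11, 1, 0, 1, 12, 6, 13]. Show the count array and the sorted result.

Count array: [1, 3, 0, 0, 0, 0, 1, 1, 1, 0, 0, 1, 1, 1]
(count[i] = number of elements equal to i)
Cumulative count: [1, 4, 4, 4, 4, 4, 5, 6, 7, 7, 7, 8, 9, 10]
Sorted: [0, 1, 1, 1, 6, 7, 8, 11, 12, 13]


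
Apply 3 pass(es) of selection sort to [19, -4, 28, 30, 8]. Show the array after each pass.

Pass 1: Select minimum -4 at index 1, swap -> [-4, 19, 28, 30, 8]
Pass 2: Select minimum 8 at index 4, swap -> [-4, 8, 28, 30, 19]
Pass 3: Select minimum 19 at index 4, swap -> [-4, 8, 19, 30, 28]


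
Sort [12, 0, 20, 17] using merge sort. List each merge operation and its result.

Divide and conquer:
  Merge [12] + [0] -> [0, 12]
  Merge [20] + [17] -> [17, 20]
  Merge [0, 12] + [17, 20] -> [0, 12, 17, 20]


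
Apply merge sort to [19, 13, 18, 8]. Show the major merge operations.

Divide and conquer:
  Merge [19] + [13] -> [13, 19]
  Merge [18] + [8] -> [8, 18]
  Merge [13, 19] + [8, 18] -> [8, 13, 18, 19]


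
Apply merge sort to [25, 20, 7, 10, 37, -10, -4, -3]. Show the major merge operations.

Divide and conquer:
  Merge [25] + [20] -> [20, 25]
  Merge [7] + [10] -> [7, 10]
  Merge [20, 25] + [7, 10] -> [7, 10, 20, 25]
  Merge [37] + [-10] -> [-10, 37]
  Merge [-4] + [-3] -> [-4, -3]
  Merge [-10, 37] + [-4, -3] -> [-10, -4, -3, 37]
  Merge [7, 10, 20, 25] + [-10, -4, -3, 37] -> [-10, -4, -3, 7, 10, 20, 25, 37]


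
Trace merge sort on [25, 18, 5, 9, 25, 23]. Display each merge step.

Divide and conquer:
  Merge [18] + [5] -> [5, 18]
  Merge [25] + [5, 18] -> [5, 18, 25]
  Merge [25] + [23] -> [23, 25]
  Merge [9] + [23, 25] -> [9, 23, 25]
  Merge [5, 18, 25] + [9, 23, 25] -> [5, 9, 18, 23, 25, 25]
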